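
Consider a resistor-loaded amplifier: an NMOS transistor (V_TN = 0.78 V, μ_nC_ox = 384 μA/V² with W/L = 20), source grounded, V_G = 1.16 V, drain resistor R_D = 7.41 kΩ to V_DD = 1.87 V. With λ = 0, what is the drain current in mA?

I_D = 0.240 mA

V_GS = V_G = 1.16 V, so V_ov = 1.16 − 0.78 = 0.38 V.
k_n = μ_nC_ox · (W/L) = 7.68 mA/V².
Assume saturation: I_D = ½ k_n V_ov² = 0.5 × 7.68 × 0.38² = 0.554 mA, giving V_DS = V_DD − I_D R_D = 1.87 − 0.554 × 7.41 = -2.24 V.
But -2.24 V < V_ov = 0.38 V, so the device is actually in triode.
In triode I_D = k_n[V_ov V_DS − ½ V_DS²] and I_D = (V_DD − V_DS)/R_D. Equating: 28.5 V_DS² − 22.63 V_DS + 1.87 = 0, giving V_DS = 0.0937 V (the root below V_ov).
I_D = (1.87 − 0.0937) / 7.41 = 0.24 mA.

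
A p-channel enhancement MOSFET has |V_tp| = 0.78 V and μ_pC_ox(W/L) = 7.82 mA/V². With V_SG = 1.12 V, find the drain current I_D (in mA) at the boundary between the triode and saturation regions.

At the boundary V_SD = V_ov = V_SG − |V_tp| = 1.12 − 0.78 = 0.34 V.
I_D = ½ k_p V_ov² = 0.5 × 7.82 × 0.34² = 0.452 mA.

I_D = 0.452 mA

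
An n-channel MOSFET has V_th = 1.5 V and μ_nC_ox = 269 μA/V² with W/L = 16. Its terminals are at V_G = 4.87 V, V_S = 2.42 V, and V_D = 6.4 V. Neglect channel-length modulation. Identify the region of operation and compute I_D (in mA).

V_GS = V_G − V_S = 4.87 − 2.42 = 2.45 V; V_DS = V_D − V_S = 6.4 − 2.42 = 3.98 V.
k_n = μ_nC_ox · (W/L) = 4.304 mA/V².
V_ov = V_GS − V_th = 2.45 − 1.5 = 0.95 V.
Since V_DS = 3.98 V ≥ V_ov = 0.95 V, the device is in saturation.
I_D = ½ k_n V_ov² = 0.5 × 4.304 × 0.95² = 1.94 mA.

Saturation; I_D = 1.94 mA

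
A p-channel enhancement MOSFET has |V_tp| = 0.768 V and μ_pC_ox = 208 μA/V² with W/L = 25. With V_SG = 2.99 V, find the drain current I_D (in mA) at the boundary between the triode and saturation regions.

At the boundary V_SD = V_ov = V_SG − |V_tp| = 2.99 − 0.768 = 2.22 V.
k_p = μ_pC_ox · (W/L) = 5.2 mA/V².
I_D = ½ k_p V_ov² = 0.5 × 5.2 × 2.22² = 12.8 mA.

I_D = 12.8 mA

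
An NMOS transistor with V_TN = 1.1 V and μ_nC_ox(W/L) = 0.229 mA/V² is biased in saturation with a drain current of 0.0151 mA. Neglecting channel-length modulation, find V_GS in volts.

In saturation I_D = ½ k_n (V_GS − V_TN)², so V_GS − V_TN = √(2 I_D / k_n) = √(2 × 0.0151 / 0.229) = 0.363 V.
V_GS = 1.1 + 0.363 = 1.46 V.

V_GS = 1.46 V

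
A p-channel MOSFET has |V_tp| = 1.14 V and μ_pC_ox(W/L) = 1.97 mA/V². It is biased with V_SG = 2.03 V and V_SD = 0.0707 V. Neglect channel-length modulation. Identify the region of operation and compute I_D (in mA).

V_ov = V_SG − |V_tp| = 2.03 − 1.14 = 0.89 V.
Since V_SD = 0.0707 V < V_ov = 0.89 V, the device is in the triode region.
I_D = k_p [V_ov · V_SD − ½ V_SD²] = 1.97 × [0.89 × 0.0707 − 0.5 × 0.0707²] = 0.119 mA.

Triode; I_D = 0.119 mA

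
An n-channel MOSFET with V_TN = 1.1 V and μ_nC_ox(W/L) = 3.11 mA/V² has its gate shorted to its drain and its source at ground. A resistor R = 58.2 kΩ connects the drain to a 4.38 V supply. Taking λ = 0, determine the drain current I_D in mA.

With gate tied to drain, V_GS = V_DS ≥ V_GS − V_TN, so the device is in saturation.
KCL at the drain: ½ k_n (V_GS − V_TN)² = (V_DD − V_GS)/R.
Let x = V_GS − 1.1. Then 90.5 x² + x − 3.28 = 0, giving x = 0.185 V (positive root), so V_GS = 1.28 V.
I_D = (V_DD − V_GS)/R = (4.38 − 1.28) / 58.2 = 0.0532 mA.

I_D = 0.0532 mA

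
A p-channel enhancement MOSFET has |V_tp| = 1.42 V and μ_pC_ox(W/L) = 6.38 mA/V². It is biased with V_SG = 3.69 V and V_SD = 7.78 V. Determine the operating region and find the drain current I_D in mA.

Saturation; I_D = 16.4 mA

V_ov = V_SG − |V_tp| = 3.69 − 1.42 = 2.27 V.
Since V_SD = 7.78 V ≥ V_ov = 2.27 V, the device is in saturation.
I_D = ½ k_p V_ov² = 0.5 × 6.38 × 2.27² = 16.4 mA.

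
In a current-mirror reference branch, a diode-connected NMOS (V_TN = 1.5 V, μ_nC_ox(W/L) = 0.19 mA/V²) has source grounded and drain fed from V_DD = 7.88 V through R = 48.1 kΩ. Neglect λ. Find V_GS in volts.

With gate tied to drain, V_GS = V_DS ≥ V_GS − V_TN, so the device is in saturation.
KCL at the drain: ½ k_n (V_GS − V_TN)² = (V_DD − V_GS)/R.
Let x = V_GS − 1.5. Then 4.57 x² + x − 6.38 = 0, giving x = 1.08 V (positive root), so V_GS = 2.58 V.
I_D = (V_DD − V_GS)/R = (7.88 − 2.58) / 48.1 = 0.11 mA.

V_GS = 2.58 V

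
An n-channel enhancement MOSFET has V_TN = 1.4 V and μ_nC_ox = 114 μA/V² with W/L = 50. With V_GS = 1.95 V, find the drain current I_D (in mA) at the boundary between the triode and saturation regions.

At the boundary V_DS = V_ov = V_GS − V_TN = 1.95 − 1.4 = 0.55 V.
k_n = μ_nC_ox · (W/L) = 5.7 mA/V².
I_D = ½ k_n V_ov² = 0.5 × 5.7 × 0.55² = 0.862 mA.

I_D = 0.862 mA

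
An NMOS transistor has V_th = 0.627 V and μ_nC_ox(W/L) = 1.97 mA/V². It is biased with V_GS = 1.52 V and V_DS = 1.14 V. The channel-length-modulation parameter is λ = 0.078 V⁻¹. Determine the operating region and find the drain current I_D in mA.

Saturation; I_D = 0.855 mA

V_ov = V_GS − V_th = 1.52 − 0.627 = 0.893 V.
Since V_DS = 1.14 V ≥ V_ov = 0.893 V, the device is in saturation.
I_D = ½ k_n V_ov² (1 + λ V_DS) = 0.5 × 1.97 × 0.893² × (1 + 0.078 × 1.14) = 0.855 mA.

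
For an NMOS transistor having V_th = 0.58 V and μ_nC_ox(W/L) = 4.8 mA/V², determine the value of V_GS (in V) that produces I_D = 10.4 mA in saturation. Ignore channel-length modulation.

V_GS = 2.66 V

In saturation I_D = ½ k_n (V_GS − V_th)², so V_GS − V_th = √(2 I_D / k_n) = √(2 × 10.4 / 4.8) = 2.08 V.
V_GS = 0.58 + 2.08 = 2.66 V.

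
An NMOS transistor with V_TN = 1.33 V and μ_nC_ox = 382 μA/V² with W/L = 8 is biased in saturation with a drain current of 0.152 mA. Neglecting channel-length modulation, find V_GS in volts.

V_GS = 1.65 V

k_n = μ_nC_ox · (W/L) = 3.056 mA/V².
In saturation I_D = ½ k_n (V_GS − V_TN)², so V_GS − V_TN = √(2 I_D / k_n) = √(2 × 0.152 / 3.056) = 0.315 V.
V_GS = 1.33 + 0.315 = 1.65 V.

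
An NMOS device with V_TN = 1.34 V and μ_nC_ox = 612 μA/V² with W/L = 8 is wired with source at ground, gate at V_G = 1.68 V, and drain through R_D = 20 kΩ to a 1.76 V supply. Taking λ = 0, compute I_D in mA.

V_GS = V_G = 1.68 V, so V_ov = 1.68 − 1.34 = 0.34 V.
k_n = μ_nC_ox · (W/L) = 4.896 mA/V².
Assume saturation: I_D = ½ k_n V_ov² = 0.5 × 4.896 × 0.34² = 0.283 mA, giving V_DS = V_DD − I_D R_D = 1.76 − 0.283 × 20 = -3.9 V.
But -3.9 V < V_ov = 0.34 V, so the device is actually in triode.
In triode I_D = k_n[V_ov V_DS − ½ V_DS²] and I_D = (V_DD − V_DS)/R_D. Equating: 49 V_DS² − 34.29 V_DS + 1.76 = 0, giving V_DS = 0.0558 V (the root below V_ov).
I_D = (1.76 − 0.0558) / 20 = 0.0852 mA.

I_D = 0.0852 mA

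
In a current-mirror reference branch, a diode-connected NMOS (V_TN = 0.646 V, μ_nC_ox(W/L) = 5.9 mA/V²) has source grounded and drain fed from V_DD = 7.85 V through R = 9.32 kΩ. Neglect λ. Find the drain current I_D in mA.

I_D = 0.720 mA

With gate tied to drain, V_GS = V_DS ≥ V_GS − V_TN, so the device is in saturation.
KCL at the drain: ½ k_n (V_GS − V_TN)² = (V_DD − V_GS)/R.
Let x = V_GS − 0.646. Then 27.5 x² + x − 7.204 = 0, giving x = 0.494 V (positive root), so V_GS = 1.14 V.
I_D = (V_DD − V_GS)/R = (7.85 − 1.14) / 9.32 = 0.72 mA.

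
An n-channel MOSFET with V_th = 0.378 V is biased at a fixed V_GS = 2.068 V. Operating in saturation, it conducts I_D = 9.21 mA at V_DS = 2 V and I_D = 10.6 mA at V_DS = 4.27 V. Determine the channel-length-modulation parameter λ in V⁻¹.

With V_GS fixed, I_D ∝ (1 + λ V_DS) in saturation, so I_D2/I_D1 = (1 + λ V_DS2)/(1 + λ V_DS1).
10.6/9.21 = 1.151 = (1 + 4.27 λ)/(1 + 2 λ).
Solving: λ (I_D1 V_DS2 − I_D2 V_DS1) = I_D2 − I_D1, so λ = (10.6 − 9.21) / (9.21 × 4.27 − 10.6 × 2) = 1.39 / 18.1 = 0.0767 V⁻¹.

λ = 0.0767 V⁻¹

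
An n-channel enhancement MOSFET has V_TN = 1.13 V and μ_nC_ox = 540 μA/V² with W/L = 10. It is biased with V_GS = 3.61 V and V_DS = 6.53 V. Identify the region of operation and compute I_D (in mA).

k_n = μ_nC_ox · (W/L) = 5.4 mA/V².
V_ov = V_GS − V_TN = 3.61 − 1.13 = 2.48 V.
Since V_DS = 6.53 V ≥ V_ov = 2.48 V, the device is in saturation.
I_D = ½ k_n V_ov² = 0.5 × 5.4 × 2.48² = 16.6 mA.

Saturation; I_D = 16.6 mA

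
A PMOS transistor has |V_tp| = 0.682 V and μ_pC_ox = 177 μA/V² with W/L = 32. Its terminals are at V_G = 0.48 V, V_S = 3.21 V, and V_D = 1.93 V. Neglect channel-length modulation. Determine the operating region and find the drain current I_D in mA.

V_SG = V_S − V_G = 3.21 − 0.48 = 2.73 V; V_SD = V_S − V_D = 3.21 − 1.93 = 1.28 V.
k_p = μ_pC_ox · (W/L) = 5.664 mA/V².
V_ov = V_SG − |V_tp| = 2.73 − 0.682 = 2.05 V.
Since V_SD = 1.28 V < V_ov = 2.05 V, the device is in the triode region.
I_D = k_p [V_ov · V_SD − ½ V_SD²] = 5.664 × [2.05 × 1.28 − 0.5 × 1.28²] = 10.2 mA.

Triode; I_D = 10.2 mA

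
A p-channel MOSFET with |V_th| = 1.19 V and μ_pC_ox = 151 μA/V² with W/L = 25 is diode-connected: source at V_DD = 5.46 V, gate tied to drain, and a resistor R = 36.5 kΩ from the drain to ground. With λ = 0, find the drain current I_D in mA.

I_D = 0.110 mA

With gate tied to drain, V_SG = V_SD ≥ V_SG − |V_th|, so the device is in saturation.
k_p = μ_pC_ox · (W/L) = 3.775 mA/V².
KCL at the drain: ½ k_p (V_SG − |V_th|)² = (V_DD − V_SG)/R.
Let x = V_SG − 1.19. Then 68.9 x² + x − 4.27 = 0, giving x = 0.242 V (positive root), so V_SG = 1.43 V.
I_D = (V_DD − V_SG)/R = (5.46 − 1.43) / 36.5 = 0.11 mA.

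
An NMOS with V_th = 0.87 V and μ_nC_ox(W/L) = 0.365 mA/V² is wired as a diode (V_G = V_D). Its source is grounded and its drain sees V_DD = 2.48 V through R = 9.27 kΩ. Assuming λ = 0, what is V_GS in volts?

With gate tied to drain, V_GS = V_DS ≥ V_GS − V_th, so the device is in saturation.
KCL at the drain: ½ k_n (V_GS − V_th)² = (V_DD − V_GS)/R.
Let x = V_GS − 0.87. Then 1.69 x² + x − 1.61 = 0, giving x = 0.724 V (positive root), so V_GS = 1.59 V.
I_D = (V_DD − V_GS)/R = (2.48 − 1.59) / 9.27 = 0.0956 mA.

V_GS = 1.59 V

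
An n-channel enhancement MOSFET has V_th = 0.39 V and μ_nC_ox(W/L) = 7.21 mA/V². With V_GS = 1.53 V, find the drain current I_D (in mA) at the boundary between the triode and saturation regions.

I_D = 4.69 mA

At the boundary V_DS = V_ov = V_GS − V_th = 1.53 − 0.39 = 1.14 V.
I_D = ½ k_n V_ov² = 0.5 × 7.21 × 1.14² = 4.69 mA.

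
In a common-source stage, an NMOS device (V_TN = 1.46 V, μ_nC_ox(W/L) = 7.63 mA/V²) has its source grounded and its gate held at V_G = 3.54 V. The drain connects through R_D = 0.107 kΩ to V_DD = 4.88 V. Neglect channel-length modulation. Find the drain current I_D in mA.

V_GS = V_G = 3.54 V, so V_ov = 3.54 − 1.46 = 2.08 V.
Assume saturation: I_D = ½ k_n V_ov² = 0.5 × 7.63 × 2.08² = 16.5 mA, giving V_DS = V_DD − I_D R_D = 4.88 − 16.5 × 0.107 = 3.11 V.
V_DS = 3.11 V ≥ V_ov = 2.08 V, confirming saturation.

I_D = 16.5 mA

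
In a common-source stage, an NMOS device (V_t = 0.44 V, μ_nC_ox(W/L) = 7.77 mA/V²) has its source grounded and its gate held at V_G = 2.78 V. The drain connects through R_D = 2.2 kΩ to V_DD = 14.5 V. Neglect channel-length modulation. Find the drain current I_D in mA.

V_GS = V_G = 2.78 V, so V_ov = 2.78 − 0.44 = 2.34 V.
Assume saturation: I_D = ½ k_n V_ov² = 0.5 × 7.77 × 2.34² = 21.3 mA, giving V_DS = V_DD − I_D R_D = 14.5 − 21.3 × 2.2 = -32.3 V.
But -32.3 V < V_ov = 2.34 V, so the device is actually in triode.
In triode I_D = k_n[V_ov V_DS − ½ V_DS²] and I_D = (V_DD − V_DS)/R_D. Equating: 8.55 V_DS² − 41 V_DS + 14.5 = 0, giving V_DS = 0.384 V (the root below V_ov).
I_D = (14.5 − 0.384) / 2.2 = 6.42 mA.

I_D = 6.42 mA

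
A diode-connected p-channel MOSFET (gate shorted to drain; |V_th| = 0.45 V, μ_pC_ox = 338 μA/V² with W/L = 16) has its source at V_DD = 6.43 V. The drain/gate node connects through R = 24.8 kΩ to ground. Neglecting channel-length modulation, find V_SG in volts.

V_SG = 0.741 V

With gate tied to drain, V_SG = V_SD ≥ V_SG − |V_th|, so the device is in saturation.
k_p = μ_pC_ox · (W/L) = 5.408 mA/V².
KCL at the drain: ½ k_p (V_SG − |V_th|)² = (V_DD − V_SG)/R.
Let x = V_SG − 0.45. Then 67.1 x² + x − 5.98 = 0, giving x = 0.291 V (positive root), so V_SG = 0.741 V.
I_D = (V_DD − V_SG)/R = (6.43 − 0.741) / 24.8 = 0.229 mA.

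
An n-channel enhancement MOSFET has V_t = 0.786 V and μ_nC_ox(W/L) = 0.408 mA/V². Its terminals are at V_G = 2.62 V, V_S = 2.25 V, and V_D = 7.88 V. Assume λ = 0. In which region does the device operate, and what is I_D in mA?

Cutoff; I_D = 0 mA

V_GS = V_G − V_S = 2.62 − 2.25 = 0.37 V; V_DS = V_D − V_S = 7.88 − 2.25 = 5.63 V.
V_GS = 0.37 V < V_t = 0.786 V, so the transistor is in cutoff.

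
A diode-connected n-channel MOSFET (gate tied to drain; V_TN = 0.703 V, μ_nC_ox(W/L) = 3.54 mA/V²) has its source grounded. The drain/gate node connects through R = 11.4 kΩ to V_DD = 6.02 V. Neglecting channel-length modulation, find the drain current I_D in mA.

I_D = 0.423 mA

With gate tied to drain, V_GS = V_DS ≥ V_GS − V_TN, so the device is in saturation.
KCL at the drain: ½ k_n (V_GS − V_TN)² = (V_DD − V_GS)/R.
Let x = V_GS − 0.703. Then 20.2 x² + x − 5.317 = 0, giving x = 0.489 V (positive root), so V_GS = 1.19 V.
I_D = (V_DD − V_GS)/R = (6.02 − 1.19) / 11.4 = 0.423 mA.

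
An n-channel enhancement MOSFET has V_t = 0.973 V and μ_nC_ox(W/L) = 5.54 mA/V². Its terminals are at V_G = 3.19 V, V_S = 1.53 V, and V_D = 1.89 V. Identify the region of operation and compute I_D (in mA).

V_GS = V_G − V_S = 3.19 − 1.53 = 1.66 V; V_DS = V_D − V_S = 1.89 − 1.53 = 0.36 V.
V_ov = V_GS − V_t = 1.66 − 0.973 = 0.687 V.
Since V_DS = 0.36 V < V_ov = 0.687 V, the device is in the triode region.
I_D = k_n [V_ov · V_DS − ½ V_DS²] = 5.54 × [0.687 × 0.36 − 0.5 × 0.36²] = 1.01 mA.

Triode; I_D = 1.01 mA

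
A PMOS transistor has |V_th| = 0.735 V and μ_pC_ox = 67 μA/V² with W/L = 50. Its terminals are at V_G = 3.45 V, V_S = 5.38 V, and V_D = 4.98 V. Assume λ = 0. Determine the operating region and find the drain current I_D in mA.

V_SG = V_S − V_G = 5.38 − 3.45 = 1.93 V; V_SD = V_S − V_D = 5.38 − 4.98 = 0.4 V.
k_p = μ_pC_ox · (W/L) = 3.35 mA/V².
V_ov = V_SG − |V_th| = 1.93 − 0.735 = 1.19 V.
Since V_SD = 0.4 V < V_ov = 1.19 V, the device is in the triode region.
I_D = k_p [V_ov · V_SD − ½ V_SD²] = 3.35 × [1.19 × 0.4 − 0.5 × 0.4²] = 1.33 mA.

Triode; I_D = 1.33 mA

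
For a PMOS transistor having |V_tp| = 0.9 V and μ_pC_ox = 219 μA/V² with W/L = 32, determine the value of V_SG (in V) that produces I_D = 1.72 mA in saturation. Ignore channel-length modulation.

V_SG = 1.60 V

k_p = μ_pC_ox · (W/L) = 7.008 mA/V².
In saturation I_D = ½ k_p (V_SG − |V_tp|)², so V_SG − |V_tp| = √(2 I_D / k_p) = √(2 × 1.72 / 7.008) = 0.701 V.
V_SG = 0.9 + 0.701 = 1.6 V.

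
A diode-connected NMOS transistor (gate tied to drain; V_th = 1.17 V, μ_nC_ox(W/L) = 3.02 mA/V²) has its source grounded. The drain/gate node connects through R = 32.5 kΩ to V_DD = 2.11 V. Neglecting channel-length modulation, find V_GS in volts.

With gate tied to drain, V_GS = V_DS ≥ V_GS − V_th, so the device is in saturation.
KCL at the drain: ½ k_n (V_GS − V_th)² = (V_DD − V_GS)/R.
Let x = V_GS − 1.17. Then 49.1 x² + x − 0.94 = 0, giving x = 0.129 V (positive root), so V_GS = 1.3 V.
I_D = (V_DD − V_GS)/R = (2.11 − 1.3) / 32.5 = 0.025 mA.

V_GS = 1.30 V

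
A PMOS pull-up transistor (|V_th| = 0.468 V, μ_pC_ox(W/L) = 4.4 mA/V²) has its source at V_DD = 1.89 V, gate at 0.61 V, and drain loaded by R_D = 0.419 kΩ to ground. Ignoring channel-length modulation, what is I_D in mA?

I_D = 1.45 mA

V_SG = V_DD − V_G = 1.89 − 0.61 = 1.28 V, so V_ov = 1.28 − 0.468 = 0.812 V.
Assume saturation: I_D = ½ k_p V_ov² = 0.5 × 4.4 × 0.812² = 1.45 mA, giving V_SD = V_DD − I_D R_D = 1.89 − 1.45 × 0.419 = 1.28 V.
V_SD = 1.28 V ≥ V_ov = 0.812 V, confirming saturation.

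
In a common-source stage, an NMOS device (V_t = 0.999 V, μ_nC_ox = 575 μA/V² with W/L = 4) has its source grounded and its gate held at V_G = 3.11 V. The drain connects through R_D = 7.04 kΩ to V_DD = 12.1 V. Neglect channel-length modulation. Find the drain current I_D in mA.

V_GS = V_G = 3.11 V, so V_ov = 3.11 − 0.999 = 2.11 V.
k_n = μ_nC_ox · (W/L) = 2.3 mA/V².
Assume saturation: I_D = ½ k_n V_ov² = 0.5 × 2.3 × 2.11² = 5.12 mA, giving V_DS = V_DD − I_D R_D = 12.1 − 5.12 × 7.04 = -24 V.
But -24 V < V_ov = 2.11 V, so the device is actually in triode.
In triode I_D = k_n[V_ov V_DS − ½ V_DS²] and I_D = (V_DD − V_DS)/R_D. Equating: 8.1 V_DS² − 35.18 V_DS + 12.1 = 0, giving V_DS = 0.377 V (the root below V_ov).
I_D = (12.1 − 0.377) / 7.04 = 1.67 mA.

I_D = 1.67 mA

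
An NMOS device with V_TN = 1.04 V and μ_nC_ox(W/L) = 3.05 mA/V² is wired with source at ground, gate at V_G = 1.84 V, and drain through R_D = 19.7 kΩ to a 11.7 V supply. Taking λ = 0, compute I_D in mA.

I_D = 0.579 mA

V_GS = V_G = 1.84 V, so V_ov = 1.84 − 1.04 = 0.8 V.
Assume saturation: I_D = ½ k_n V_ov² = 0.5 × 3.05 × 0.8² = 0.976 mA, giving V_DS = V_DD − I_D R_D = 11.7 − 0.976 × 19.7 = -7.53 V.
But -7.53 V < V_ov = 0.8 V, so the device is actually in triode.
In triode I_D = k_n[V_ov V_DS − ½ V_DS²] and I_D = (V_DD − V_DS)/R_D. Equating: 30 V_DS² − 49.07 V_DS + 11.7 = 0, giving V_DS = 0.29 V (the root below V_ov).
I_D = (11.7 − 0.29) / 19.7 = 0.579 mA.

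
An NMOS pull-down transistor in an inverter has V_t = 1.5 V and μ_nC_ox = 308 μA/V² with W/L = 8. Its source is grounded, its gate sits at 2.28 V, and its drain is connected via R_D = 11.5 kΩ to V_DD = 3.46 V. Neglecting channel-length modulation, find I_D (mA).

V_GS = V_G = 2.28 V, so V_ov = 2.28 − 1.5 = 0.78 V.
k_n = μ_nC_ox · (W/L) = 2.464 mA/V².
Assume saturation: I_D = ½ k_n V_ov² = 0.5 × 2.464 × 0.78² = 0.75 mA, giving V_DS = V_DD − I_D R_D = 3.46 − 0.75 × 11.5 = -5.16 V.
But -5.16 V < V_ov = 0.78 V, so the device is actually in triode.
In triode I_D = k_n[V_ov V_DS − ½ V_DS²] and I_D = (V_DD − V_DS)/R_D. Equating: 14.2 V_DS² − 23.1 V_DS + 3.46 = 0, giving V_DS = 0.167 V (the root below V_ov).
I_D = (3.46 − 0.167) / 11.5 = 0.286 mA.

I_D = 0.286 mA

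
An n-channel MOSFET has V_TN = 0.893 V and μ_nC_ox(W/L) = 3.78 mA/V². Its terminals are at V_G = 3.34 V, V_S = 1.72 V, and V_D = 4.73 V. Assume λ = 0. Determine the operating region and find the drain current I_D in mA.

Saturation; I_D = 0.999 mA

V_GS = V_G − V_S = 3.34 − 1.72 = 1.62 V; V_DS = V_D − V_S = 4.73 − 1.72 = 3.01 V.
V_ov = V_GS − V_TN = 1.62 − 0.893 = 0.727 V.
Since V_DS = 3.01 V ≥ V_ov = 0.727 V, the device is in saturation.
I_D = ½ k_n V_ov² = 0.5 × 3.78 × 0.727² = 0.999 mA.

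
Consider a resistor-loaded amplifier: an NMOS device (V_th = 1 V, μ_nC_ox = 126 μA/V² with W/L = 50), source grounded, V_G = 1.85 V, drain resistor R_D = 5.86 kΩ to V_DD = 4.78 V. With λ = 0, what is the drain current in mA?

I_D = 0.788 mA

V_GS = V_G = 1.85 V, so V_ov = 1.85 − 1 = 0.85 V.
k_n = μ_nC_ox · (W/L) = 6.3 mA/V².
Assume saturation: I_D = ½ k_n V_ov² = 0.5 × 6.3 × 0.85² = 2.28 mA, giving V_DS = V_DD − I_D R_D = 4.78 − 2.28 × 5.86 = -8.56 V.
But -8.56 V < V_ov = 0.85 V, so the device is actually in triode.
In triode I_D = k_n[V_ov V_DS − ½ V_DS²] and I_D = (V_DD − V_DS)/R_D. Equating: 18.5 V_DS² − 32.38 V_DS + 4.78 = 0, giving V_DS = 0.163 V (the root below V_ov).
I_D = (4.78 − 0.163) / 5.86 = 0.788 mA.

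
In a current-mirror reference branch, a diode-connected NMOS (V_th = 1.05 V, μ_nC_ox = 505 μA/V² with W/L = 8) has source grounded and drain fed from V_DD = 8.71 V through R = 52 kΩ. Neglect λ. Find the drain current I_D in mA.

I_D = 0.142 mA

With gate tied to drain, V_GS = V_DS ≥ V_GS − V_th, so the device is in saturation.
k_n = μ_nC_ox · (W/L) = 4.04 mA/V².
KCL at the drain: ½ k_n (V_GS − V_th)² = (V_DD − V_GS)/R.
Let x = V_GS − 1.05. Then 105 x² + x − 7.66 = 0, giving x = 0.265 V (positive root), so V_GS = 1.32 V.
I_D = (V_DD − V_GS)/R = (8.71 − 1.32) / 52 = 0.142 mA.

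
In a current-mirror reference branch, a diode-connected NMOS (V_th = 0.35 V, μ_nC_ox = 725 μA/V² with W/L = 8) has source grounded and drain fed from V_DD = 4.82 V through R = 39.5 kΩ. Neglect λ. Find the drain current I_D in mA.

With gate tied to drain, V_GS = V_DS ≥ V_GS − V_th, so the device is in saturation.
k_n = μ_nC_ox · (W/L) = 5.8 mA/V².
KCL at the drain: ½ k_n (V_GS − V_th)² = (V_DD − V_GS)/R.
Let x = V_GS − 0.35. Then 115 x² + x − 4.47 = 0, giving x = 0.193 V (positive root), so V_GS = 0.543 V.
I_D = (V_DD − V_GS)/R = (4.82 − 0.543) / 39.5 = 0.108 mA.

I_D = 0.108 mA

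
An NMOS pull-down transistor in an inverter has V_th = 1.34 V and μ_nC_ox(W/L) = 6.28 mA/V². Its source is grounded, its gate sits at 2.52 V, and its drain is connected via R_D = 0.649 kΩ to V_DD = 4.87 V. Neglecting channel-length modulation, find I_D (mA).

I_D = 4.37 mA

V_GS = V_G = 2.52 V, so V_ov = 2.52 − 1.34 = 1.18 V.
Assume saturation: I_D = ½ k_n V_ov² = 0.5 × 6.28 × 1.18² = 4.37 mA, giving V_DS = V_DD − I_D R_D = 4.87 − 4.37 × 0.649 = 2.03 V.
V_DS = 2.03 V ≥ V_ov = 1.18 V, confirming saturation.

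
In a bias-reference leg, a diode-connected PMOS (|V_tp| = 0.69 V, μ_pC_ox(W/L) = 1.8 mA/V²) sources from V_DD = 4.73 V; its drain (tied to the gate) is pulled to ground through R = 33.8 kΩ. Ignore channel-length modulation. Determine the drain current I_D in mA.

With gate tied to drain, V_SG = V_SD ≥ V_SG − |V_tp|, so the device is in saturation.
KCL at the drain: ½ k_p (V_SG − |V_tp|)² = (V_DD − V_SG)/R.
Let x = V_SG − 0.69. Then 30.4 x² + x − 4.04 = 0, giving x = 0.348 V (positive root), so V_SG = 1.04 V.
I_D = (V_DD − V_SG)/R = (4.73 − 1.04) / 33.8 = 0.109 mA.

I_D = 0.109 mA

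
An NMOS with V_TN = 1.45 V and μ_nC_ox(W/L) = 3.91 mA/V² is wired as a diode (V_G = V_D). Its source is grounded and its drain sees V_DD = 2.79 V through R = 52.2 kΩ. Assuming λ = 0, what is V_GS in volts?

V_GS = 1.56 V

With gate tied to drain, V_GS = V_DS ≥ V_GS − V_TN, so the device is in saturation.
KCL at the drain: ½ k_n (V_GS − V_TN)² = (V_DD − V_GS)/R.
Let x = V_GS − 1.45. Then 102 x² + x − 1.34 = 0, giving x = 0.11 V (positive root), so V_GS = 1.56 V.
I_D = (V_DD − V_GS)/R = (2.79 − 1.56) / 52.2 = 0.0236 mA.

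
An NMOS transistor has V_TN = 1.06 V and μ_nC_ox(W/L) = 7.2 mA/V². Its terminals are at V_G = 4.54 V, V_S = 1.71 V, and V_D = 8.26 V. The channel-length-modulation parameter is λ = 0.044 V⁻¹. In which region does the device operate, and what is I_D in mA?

Saturation; I_D = 14.5 mA

V_GS = V_G − V_S = 4.54 − 1.71 = 2.83 V; V_DS = V_D − V_S = 8.26 − 1.71 = 6.55 V.
V_ov = V_GS − V_TN = 2.83 − 1.06 = 1.77 V.
Since V_DS = 6.55 V ≥ V_ov = 1.77 V, the device is in saturation.
I_D = ½ k_n V_ov² (1 + λ V_DS) = 0.5 × 7.2 × 1.77² × (1 + 0.044 × 6.55) = 14.5 mA.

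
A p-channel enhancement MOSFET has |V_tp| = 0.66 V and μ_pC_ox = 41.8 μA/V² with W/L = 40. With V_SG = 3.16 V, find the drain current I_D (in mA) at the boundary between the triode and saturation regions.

I_D = 5.22 mA

At the boundary V_SD = V_ov = V_SG − |V_tp| = 3.16 − 0.66 = 2.5 V.
k_p = μ_pC_ox · (W/L) = 1.672 mA/V².
I_D = ½ k_p V_ov² = 0.5 × 1.672 × 2.5² = 5.22 mA.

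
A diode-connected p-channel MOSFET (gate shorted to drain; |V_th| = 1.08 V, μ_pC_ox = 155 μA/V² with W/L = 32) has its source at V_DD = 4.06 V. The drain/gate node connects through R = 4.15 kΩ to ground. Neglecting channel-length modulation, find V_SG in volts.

V_SG = 1.57 V

With gate tied to drain, V_SG = V_SD ≥ V_SG − |V_th|, so the device is in saturation.
k_p = μ_pC_ox · (W/L) = 4.96 mA/V².
KCL at the drain: ½ k_p (V_SG − |V_th|)² = (V_DD − V_SG)/R.
Let x = V_SG − 1.08. Then 10.3 x² + x − 2.98 = 0, giving x = 0.492 V (positive root), so V_SG = 1.57 V.
I_D = (V_DD − V_SG)/R = (4.06 − 1.57) / 4.15 = 0.6 mA.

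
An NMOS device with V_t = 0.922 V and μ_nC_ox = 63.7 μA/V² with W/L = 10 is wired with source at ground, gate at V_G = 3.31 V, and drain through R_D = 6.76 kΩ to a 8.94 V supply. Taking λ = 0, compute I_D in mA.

V_GS = V_G = 3.31 V, so V_ov = 3.31 − 0.922 = 2.39 V.
k_n = μ_nC_ox · (W/L) = 0.637 mA/V².
Assume saturation: I_D = ½ k_n V_ov² = 0.5 × 0.637 × 2.39² = 1.82 mA, giving V_DS = V_DD − I_D R_D = 8.94 − 1.82 × 6.76 = -3.34 V.
But -3.34 V < V_ov = 2.39 V, so the device is actually in triode.
In triode I_D = k_n[V_ov V_DS − ½ V_DS²] and I_D = (V_DD − V_DS)/R_D. Equating: 2.15 V_DS² − 11.28 V_DS + 8.94 = 0, giving V_DS = 0.973 V (the root below V_ov).
I_D = (8.94 − 0.973) / 6.76 = 1.18 mA.

I_D = 1.18 mA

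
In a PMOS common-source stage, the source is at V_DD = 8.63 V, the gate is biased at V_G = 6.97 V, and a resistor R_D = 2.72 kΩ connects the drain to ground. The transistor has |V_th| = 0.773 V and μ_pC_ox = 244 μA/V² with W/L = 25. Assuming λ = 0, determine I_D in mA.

I_D = 2.40 mA

V_SG = V_DD − V_G = 8.63 − 6.97 = 1.66 V, so V_ov = 1.66 − 0.773 = 0.887 V.
k_p = μ_pC_ox · (W/L) = 6.1 mA/V².
Assume saturation: I_D = ½ k_p V_ov² = 0.5 × 6.1 × 0.887² = 2.4 mA, giving V_SD = V_DD − I_D R_D = 8.63 − 2.4 × 2.72 = 2.1 V.
V_SD = 2.1 V ≥ V_ov = 0.887 V, confirming saturation.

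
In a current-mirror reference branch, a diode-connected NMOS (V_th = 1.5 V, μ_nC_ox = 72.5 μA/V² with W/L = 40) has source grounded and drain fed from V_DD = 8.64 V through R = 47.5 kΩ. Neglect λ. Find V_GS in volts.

V_GS = 1.81 V

With gate tied to drain, V_GS = V_DS ≥ V_GS − V_th, so the device is in saturation.
k_n = μ_nC_ox · (W/L) = 2.9 mA/V².
KCL at the drain: ½ k_n (V_GS − V_th)² = (V_DD − V_GS)/R.
Let x = V_GS − 1.5. Then 68.9 x² + x − 7.14 = 0, giving x = 0.315 V (positive root), so V_GS = 1.81 V.
I_D = (V_DD − V_GS)/R = (8.64 − 1.81) / 47.5 = 0.144 mA.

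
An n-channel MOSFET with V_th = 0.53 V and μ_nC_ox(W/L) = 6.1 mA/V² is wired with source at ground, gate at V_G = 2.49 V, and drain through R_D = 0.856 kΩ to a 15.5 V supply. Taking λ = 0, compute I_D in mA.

I_D = 11.7 mA

V_GS = V_G = 2.49 V, so V_ov = 2.49 − 0.53 = 1.96 V.
Assume saturation: I_D = ½ k_n V_ov² = 0.5 × 6.1 × 1.96² = 11.7 mA, giving V_DS = V_DD − I_D R_D = 15.5 − 11.7 × 0.856 = 5.47 V.
V_DS = 5.47 V ≥ V_ov = 1.96 V, confirming saturation.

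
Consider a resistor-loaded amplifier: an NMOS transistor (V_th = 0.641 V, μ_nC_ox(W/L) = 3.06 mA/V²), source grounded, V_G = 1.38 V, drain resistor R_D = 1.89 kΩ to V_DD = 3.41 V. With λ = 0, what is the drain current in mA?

V_GS = V_G = 1.38 V, so V_ov = 1.38 − 0.641 = 0.739 V.
Assume saturation: I_D = ½ k_n V_ov² = 0.5 × 3.06 × 0.739² = 0.836 mA, giving V_DS = V_DD − I_D R_D = 3.41 − 0.836 × 1.89 = 1.83 V.
V_DS = 1.83 V ≥ V_ov = 0.739 V, confirming saturation.

I_D = 0.836 mA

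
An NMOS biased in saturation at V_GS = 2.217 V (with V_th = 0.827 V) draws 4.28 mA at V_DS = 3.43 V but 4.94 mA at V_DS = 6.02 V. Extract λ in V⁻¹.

With V_GS fixed, I_D ∝ (1 + λ V_DS) in saturation, so I_D2/I_D1 = (1 + λ V_DS2)/(1 + λ V_DS1).
4.94/4.28 = 1.154 = (1 + 6.02 λ)/(1 + 3.43 λ).
Solving: λ (I_D1 V_DS2 − I_D2 V_DS1) = I_D2 − I_D1, so λ = (4.94 − 4.28) / (4.28 × 6.02 − 4.94 × 3.43) = 0.66 / 8.82 = 0.0748 V⁻¹.

λ = 0.0748 V⁻¹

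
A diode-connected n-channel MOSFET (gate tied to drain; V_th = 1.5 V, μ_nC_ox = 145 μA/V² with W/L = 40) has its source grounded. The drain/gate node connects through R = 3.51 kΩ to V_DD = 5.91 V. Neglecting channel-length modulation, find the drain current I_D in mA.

I_D = 1.08 mA

With gate tied to drain, V_GS = V_DS ≥ V_GS − V_th, so the device is in saturation.
k_n = μ_nC_ox · (W/L) = 5.8 mA/V².
KCL at the drain: ½ k_n (V_GS − V_th)² = (V_DD − V_GS)/R.
Let x = V_GS − 1.5. Then 10.2 x² + x − 4.41 = 0, giving x = 0.611 V (positive root), so V_GS = 2.11 V.
I_D = (V_DD − V_GS)/R = (5.91 − 2.11) / 3.51 = 1.08 mA.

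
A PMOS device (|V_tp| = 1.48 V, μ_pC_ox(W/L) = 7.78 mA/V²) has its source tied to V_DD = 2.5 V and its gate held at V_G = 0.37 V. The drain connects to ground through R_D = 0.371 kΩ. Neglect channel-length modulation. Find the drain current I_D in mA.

V_SG = V_DD − V_G = 2.5 − 0.37 = 2.13 V, so V_ov = 2.13 − 1.48 = 0.65 V.
Assume saturation: I_D = ½ k_p V_ov² = 0.5 × 7.78 × 0.65² = 1.64 mA, giving V_SD = V_DD − I_D R_D = 2.5 − 1.64 × 0.371 = 1.89 V.
V_SD = 1.89 V ≥ V_ov = 0.65 V, confirming saturation.

I_D = 1.64 mA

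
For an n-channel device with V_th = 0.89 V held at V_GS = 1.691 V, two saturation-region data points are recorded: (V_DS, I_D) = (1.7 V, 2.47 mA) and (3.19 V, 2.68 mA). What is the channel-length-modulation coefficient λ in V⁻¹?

With V_GS fixed, I_D ∝ (1 + λ V_DS) in saturation, so I_D2/I_D1 = (1 + λ V_DS2)/(1 + λ V_DS1).
2.68/2.47 = 1.085 = (1 + 3.19 λ)/(1 + 1.7 λ).
Solving: λ (I_D1 V_DS2 − I_D2 V_DS1) = I_D2 − I_D1, so λ = (2.68 − 2.47) / (2.47 × 3.19 − 2.68 × 1.7) = 0.21 / 3.32 = 0.0632 V⁻¹.

λ = 0.0632 V⁻¹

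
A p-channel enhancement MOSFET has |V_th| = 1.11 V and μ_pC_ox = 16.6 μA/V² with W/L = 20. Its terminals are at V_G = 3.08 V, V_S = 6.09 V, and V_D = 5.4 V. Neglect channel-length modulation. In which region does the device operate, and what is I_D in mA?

V_SG = V_S − V_G = 6.09 − 3.08 = 3.01 V; V_SD = V_S − V_D = 6.09 − 5.4 = 0.69 V.
k_p = μ_pC_ox · (W/L) = 0.332 mA/V².
V_ov = V_SG − |V_th| = 3.01 − 1.11 = 1.9 V.
Since V_SD = 0.69 V < V_ov = 1.9 V, the device is in the triode region.
I_D = k_p [V_ov · V_SD − ½ V_SD²] = 0.332 × [1.9 × 0.69 − 0.5 × 0.69²] = 0.356 mA.

Triode; I_D = 0.356 mA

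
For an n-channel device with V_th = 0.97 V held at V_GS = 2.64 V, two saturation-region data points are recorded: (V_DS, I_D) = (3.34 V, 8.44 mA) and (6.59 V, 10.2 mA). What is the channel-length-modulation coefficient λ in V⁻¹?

With V_GS fixed, I_D ∝ (1 + λ V_DS) in saturation, so I_D2/I_D1 = (1 + λ V_DS2)/(1 + λ V_DS1).
10.2/8.44 = 1.209 = (1 + 6.59 λ)/(1 + 3.34 λ).
Solving: λ (I_D1 V_DS2 − I_D2 V_DS1) = I_D2 − I_D1, so λ = (10.2 − 8.44) / (8.44 × 6.59 − 10.2 × 3.34) = 1.76 / 21.6 = 0.0817 V⁻¹.

λ = 0.0817 V⁻¹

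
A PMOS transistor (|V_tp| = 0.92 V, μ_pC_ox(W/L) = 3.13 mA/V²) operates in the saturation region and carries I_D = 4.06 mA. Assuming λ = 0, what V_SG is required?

V_SG = 2.53 V

In saturation I_D = ½ k_p (V_SG − |V_tp|)², so V_SG − |V_tp| = √(2 I_D / k_p) = √(2 × 4.06 / 3.13) = 1.61 V.
V_SG = 0.92 + 1.61 = 2.53 V.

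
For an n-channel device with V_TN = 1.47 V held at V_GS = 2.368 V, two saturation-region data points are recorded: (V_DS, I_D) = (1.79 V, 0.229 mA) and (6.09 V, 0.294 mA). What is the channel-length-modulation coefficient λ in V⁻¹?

λ = 0.0749 V⁻¹

With V_GS fixed, I_D ∝ (1 + λ V_DS) in saturation, so I_D2/I_D1 = (1 + λ V_DS2)/(1 + λ V_DS1).
0.294/0.229 = 1.284 = (1 + 6.09 λ)/(1 + 1.79 λ).
Solving: λ (I_D1 V_DS2 − I_D2 V_DS1) = I_D2 − I_D1, so λ = (0.294 − 0.229) / (0.229 × 6.09 − 0.294 × 1.79) = 0.065 / 0.868 = 0.0749 V⁻¹.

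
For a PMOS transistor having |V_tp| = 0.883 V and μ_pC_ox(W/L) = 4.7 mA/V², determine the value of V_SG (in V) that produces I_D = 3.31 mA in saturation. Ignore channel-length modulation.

V_SG = 2.07 V

In saturation I_D = ½ k_p (V_SG − |V_tp|)², so V_SG − |V_tp| = √(2 I_D / k_p) = √(2 × 3.31 / 4.7) = 1.19 V.
V_SG = 0.883 + 1.19 = 2.07 V.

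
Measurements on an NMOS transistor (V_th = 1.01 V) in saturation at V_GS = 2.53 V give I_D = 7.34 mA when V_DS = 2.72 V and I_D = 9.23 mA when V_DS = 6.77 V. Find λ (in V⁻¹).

λ = 0.0769 V⁻¹

With V_GS fixed, I_D ∝ (1 + λ V_DS) in saturation, so I_D2/I_D1 = (1 + λ V_DS2)/(1 + λ V_DS1).
9.23/7.34 = 1.257 = (1 + 6.77 λ)/(1 + 2.72 λ).
Solving: λ (I_D1 V_DS2 − I_D2 V_DS1) = I_D2 − I_D1, so λ = (9.23 − 7.34) / (7.34 × 6.77 − 9.23 × 2.72) = 1.89 / 24.6 = 0.0769 V⁻¹.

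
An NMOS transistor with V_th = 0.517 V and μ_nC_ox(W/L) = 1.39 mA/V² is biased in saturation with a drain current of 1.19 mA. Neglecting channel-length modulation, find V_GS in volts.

In saturation I_D = ½ k_n (V_GS − V_th)², so V_GS − V_th = √(2 I_D / k_n) = √(2 × 1.19 / 1.39) = 1.31 V.
V_GS = 0.517 + 1.31 = 1.83 V.

V_GS = 1.83 V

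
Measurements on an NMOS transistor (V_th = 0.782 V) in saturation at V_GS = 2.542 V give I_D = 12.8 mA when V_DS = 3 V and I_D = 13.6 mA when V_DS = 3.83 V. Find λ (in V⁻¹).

λ = 0.0973 V⁻¹

With V_GS fixed, I_D ∝ (1 + λ V_DS) in saturation, so I_D2/I_D1 = (1 + λ V_DS2)/(1 + λ V_DS1).
13.6/12.8 = 1.062 = (1 + 3.83 λ)/(1 + 3 λ).
Solving: λ (I_D1 V_DS2 − I_D2 V_DS1) = I_D2 − I_D1, so λ = (13.6 − 12.8) / (12.8 × 3.83 − 13.6 × 3) = 0.8 / 8.22 = 0.0973 V⁻¹.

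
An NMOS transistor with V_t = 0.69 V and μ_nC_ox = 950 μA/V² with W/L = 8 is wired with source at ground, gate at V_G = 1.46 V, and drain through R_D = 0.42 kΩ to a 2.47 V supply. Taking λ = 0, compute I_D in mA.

I_D = 2.25 mA

V_GS = V_G = 1.46 V, so V_ov = 1.46 − 0.69 = 0.77 V.
k_n = μ_nC_ox · (W/L) = 7.6 mA/V².
Assume saturation: I_D = ½ k_n V_ov² = 0.5 × 7.6 × 0.77² = 2.25 mA, giving V_DS = V_DD − I_D R_D = 2.47 − 2.25 × 0.42 = 1.52 V.
V_DS = 1.52 V ≥ V_ov = 0.77 V, confirming saturation.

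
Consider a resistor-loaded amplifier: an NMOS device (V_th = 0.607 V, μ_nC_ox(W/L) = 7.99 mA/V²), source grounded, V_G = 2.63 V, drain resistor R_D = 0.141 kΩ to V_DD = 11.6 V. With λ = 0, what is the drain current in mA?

I_D = 16.3 mA

V_GS = V_G = 2.63 V, so V_ov = 2.63 − 0.607 = 2.02 V.
Assume saturation: I_D = ½ k_n V_ov² = 0.5 × 7.99 × 2.02² = 16.3 mA, giving V_DS = V_DD − I_D R_D = 11.6 − 16.3 × 0.141 = 9.29 V.
V_DS = 9.29 V ≥ V_ov = 2.02 V, confirming saturation.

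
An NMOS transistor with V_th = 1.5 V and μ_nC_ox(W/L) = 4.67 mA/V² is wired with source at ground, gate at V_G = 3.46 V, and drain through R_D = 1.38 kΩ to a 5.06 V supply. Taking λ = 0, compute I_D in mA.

I_D = 3.37 mA

V_GS = V_G = 3.46 V, so V_ov = 3.46 − 1.5 = 1.96 V.
Assume saturation: I_D = ½ k_n V_ov² = 0.5 × 4.67 × 1.96² = 8.97 mA, giving V_DS = V_DD − I_D R_D = 5.06 − 8.97 × 1.38 = -7.32 V.
But -7.32 V < V_ov = 1.96 V, so the device is actually in triode.
In triode I_D = k_n[V_ov V_DS − ½ V_DS²] and I_D = (V_DD − V_DS)/R_D. Equating: 3.22 V_DS² − 13.63 V_DS + 5.06 = 0, giving V_DS = 0.411 V (the root below V_ov).
I_D = (5.06 − 0.411) / 1.38 = 3.37 mA.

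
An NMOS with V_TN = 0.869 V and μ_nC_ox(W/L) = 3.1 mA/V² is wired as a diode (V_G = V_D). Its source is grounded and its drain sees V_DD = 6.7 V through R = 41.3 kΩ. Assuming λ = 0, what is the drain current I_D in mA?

With gate tied to drain, V_GS = V_DS ≥ V_GS − V_TN, so the device is in saturation.
KCL at the drain: ½ k_n (V_GS − V_TN)² = (V_DD − V_GS)/R.
Let x = V_GS − 0.869. Then 64 x² + x − 5.831 = 0, giving x = 0.294 V (positive root), so V_GS = 1.16 V.
I_D = (V_DD − V_GS)/R = (6.7 − 1.16) / 41.3 = 0.134 mA.

I_D = 0.134 mA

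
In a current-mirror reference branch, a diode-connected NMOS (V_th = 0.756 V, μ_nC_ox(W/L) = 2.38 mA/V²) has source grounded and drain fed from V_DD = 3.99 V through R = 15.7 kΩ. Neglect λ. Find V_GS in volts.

V_GS = 1.15 V

With gate tied to drain, V_GS = V_DS ≥ V_GS − V_th, so the device is in saturation.
KCL at the drain: ½ k_n (V_GS − V_th)² = (V_DD − V_GS)/R.
Let x = V_GS − 0.756. Then 18.7 x² + x − 3.234 = 0, giving x = 0.39 V (positive root), so V_GS = 1.15 V.
I_D = (V_DD − V_GS)/R = (3.99 − 1.15) / 15.7 = 0.181 mA.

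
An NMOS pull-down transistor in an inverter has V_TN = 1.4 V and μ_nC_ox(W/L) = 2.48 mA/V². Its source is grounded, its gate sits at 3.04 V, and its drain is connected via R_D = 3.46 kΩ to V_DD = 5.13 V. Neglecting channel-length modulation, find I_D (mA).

V_GS = V_G = 3.04 V, so V_ov = 3.04 − 1.4 = 1.64 V.
Assume saturation: I_D = ½ k_n V_ov² = 0.5 × 2.48 × 1.64² = 3.34 mA, giving V_DS = V_DD − I_D R_D = 5.13 − 3.34 × 3.46 = -6.41 V.
But -6.41 V < V_ov = 1.64 V, so the device is actually in triode.
In triode I_D = k_n[V_ov V_DS − ½ V_DS²] and I_D = (V_DD − V_DS)/R_D. Equating: 4.29 V_DS² − 15.07 V_DS + 5.13 = 0, giving V_DS = 0.382 V (the root below V_ov).
I_D = (5.13 − 0.382) / 3.46 = 1.37 mA.

I_D = 1.37 mA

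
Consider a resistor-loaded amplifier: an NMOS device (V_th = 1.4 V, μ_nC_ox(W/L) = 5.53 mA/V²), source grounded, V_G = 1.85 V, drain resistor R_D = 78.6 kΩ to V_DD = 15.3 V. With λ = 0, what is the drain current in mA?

I_D = 0.194 mA

V_GS = V_G = 1.85 V, so V_ov = 1.85 − 1.4 = 0.45 V.
Assume saturation: I_D = ½ k_n V_ov² = 0.5 × 5.53 × 0.45² = 0.56 mA, giving V_DS = V_DD − I_D R_D = 15.3 − 0.56 × 78.6 = -28.7 V.
But -28.7 V < V_ov = 0.45 V, so the device is actually in triode.
In triode I_D = k_n[V_ov V_DS − ½ V_DS²] and I_D = (V_DD − V_DS)/R_D. Equating: 217 V_DS² − 196.6 V_DS + 15.3 = 0, giving V_DS = 0.086 V (the root below V_ov).
I_D = (15.3 − 0.086) / 78.6 = 0.194 mA.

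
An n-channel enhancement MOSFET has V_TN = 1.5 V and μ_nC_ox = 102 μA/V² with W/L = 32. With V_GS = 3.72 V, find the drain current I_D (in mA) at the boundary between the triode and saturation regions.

At the boundary V_DS = V_ov = V_GS − V_TN = 3.72 − 1.5 = 2.22 V.
k_n = μ_nC_ox · (W/L) = 3.264 mA/V².
I_D = ½ k_n V_ov² = 0.5 × 3.264 × 2.22² = 8.04 mA.

I_D = 8.04 mA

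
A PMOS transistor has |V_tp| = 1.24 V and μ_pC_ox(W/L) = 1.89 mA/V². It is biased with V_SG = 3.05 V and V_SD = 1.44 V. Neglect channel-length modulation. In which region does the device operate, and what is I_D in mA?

V_ov = V_SG − |V_tp| = 3.05 − 1.24 = 1.81 V.
Since V_SD = 1.44 V < V_ov = 1.81 V, the device is in the triode region.
I_D = k_p [V_ov · V_SD − ½ V_SD²] = 1.89 × [1.81 × 1.44 − 0.5 × 1.44²] = 2.97 mA.

Triode; I_D = 2.97 mA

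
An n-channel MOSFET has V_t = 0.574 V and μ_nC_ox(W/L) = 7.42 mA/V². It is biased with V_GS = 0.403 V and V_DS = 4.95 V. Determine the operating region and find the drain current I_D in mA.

Cutoff; I_D = 0 mA

V_GS = 0.403 V < V_t = 0.574 V, so the transistor is in cutoff.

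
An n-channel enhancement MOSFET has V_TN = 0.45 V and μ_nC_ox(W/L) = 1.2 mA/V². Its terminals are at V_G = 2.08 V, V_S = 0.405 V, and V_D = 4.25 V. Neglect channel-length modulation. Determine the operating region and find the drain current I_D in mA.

V_GS = V_G − V_S = 2.08 − 0.405 = 1.68 V; V_DS = V_D − V_S = 4.25 − 0.405 = 3.84 V.
V_ov = V_GS − V_TN = 1.68 − 0.45 = 1.23 V.
Since V_DS = 3.84 V ≥ V_ov = 1.23 V, the device is in saturation.
I_D = ½ k_n V_ov² = 0.5 × 1.2 × 1.23² = 0.9 mA.

Saturation; I_D = 0.900 mA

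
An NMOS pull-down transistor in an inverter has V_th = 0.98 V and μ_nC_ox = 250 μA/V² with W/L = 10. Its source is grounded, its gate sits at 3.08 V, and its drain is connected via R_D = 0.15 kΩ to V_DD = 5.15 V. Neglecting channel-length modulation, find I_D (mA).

I_D = 5.51 mA

V_GS = V_G = 3.08 V, so V_ov = 3.08 − 0.98 = 2.1 V.
k_n = μ_nC_ox · (W/L) = 2.5 mA/V².
Assume saturation: I_D = ½ k_n V_ov² = 0.5 × 2.5 × 2.1² = 5.51 mA, giving V_DS = V_DD − I_D R_D = 5.15 − 5.51 × 0.15 = 4.32 V.
V_DS = 4.32 V ≥ V_ov = 2.1 V, confirming saturation.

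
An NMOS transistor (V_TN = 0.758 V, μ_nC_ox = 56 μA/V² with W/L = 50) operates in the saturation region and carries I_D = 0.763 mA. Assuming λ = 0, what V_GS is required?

k_n = μ_nC_ox · (W/L) = 2.8 mA/V².
In saturation I_D = ½ k_n (V_GS − V_TN)², so V_GS − V_TN = √(2 I_D / k_n) = √(2 × 0.763 / 2.8) = 0.738 V.
V_GS = 0.758 + 0.738 = 1.5 V.

V_GS = 1.50 V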